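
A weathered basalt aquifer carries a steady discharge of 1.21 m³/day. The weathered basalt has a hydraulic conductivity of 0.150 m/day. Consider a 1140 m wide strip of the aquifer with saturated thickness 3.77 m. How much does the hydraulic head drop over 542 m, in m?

Cross-sectional area A = 1140 × 3.77 = 4298 m².
From Q = K·A·i, i = Q / (K·A) = 1.21 / (0.1500 × 4298) = 0.001877.
Head loss Δh = i · L = 0.001877 × 542 = 1.017 m.

1.02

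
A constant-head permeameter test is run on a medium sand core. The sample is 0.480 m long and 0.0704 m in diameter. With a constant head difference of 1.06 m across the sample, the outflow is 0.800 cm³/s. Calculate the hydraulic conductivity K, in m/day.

8.04

Cross-sectional area A = π·(d/2)² = π × (0.0704/2)² = 0.003893 m².
Convert discharge: 0.800 cm³/s = 8.000e-07 m³/s.
Darcy's law rearranged: K = Q·L / (A·Δh) = 8.000e-07 × 0.480 / (0.003893 × 1.06) = 9.307e-05 m/s = 8.041 m/day.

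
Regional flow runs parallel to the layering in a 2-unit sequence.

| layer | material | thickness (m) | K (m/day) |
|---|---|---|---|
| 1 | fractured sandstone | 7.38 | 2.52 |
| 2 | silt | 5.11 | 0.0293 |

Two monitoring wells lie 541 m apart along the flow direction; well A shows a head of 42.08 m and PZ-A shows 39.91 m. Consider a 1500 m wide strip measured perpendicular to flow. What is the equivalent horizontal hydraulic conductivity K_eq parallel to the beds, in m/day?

Flow is parallel to layering, so each bed carries its own Darcy discharge and the transmissivities add.
Σ(K_i·b_i) = 2.52×7.38 + 0.0293×5.11 = 18.75 m²/day.
Total thickness b = 12.49 m, so K_eq = Σ(K_i·b_i)/b = 1.501 m/day.

1.50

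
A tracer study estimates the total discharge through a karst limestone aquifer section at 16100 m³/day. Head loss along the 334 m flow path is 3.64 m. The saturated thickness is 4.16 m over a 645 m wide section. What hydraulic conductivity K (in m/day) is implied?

551

Cross-sectional area A = 645 × 4.16 = 2683 m².
Hydraulic gradient i = Δh / L = 3.64 / 334 = 0.01090.
From Q = K·A·i, K = Q / (A·i) = 16100 / (2683 × 0.01090) = 550.6 m/day.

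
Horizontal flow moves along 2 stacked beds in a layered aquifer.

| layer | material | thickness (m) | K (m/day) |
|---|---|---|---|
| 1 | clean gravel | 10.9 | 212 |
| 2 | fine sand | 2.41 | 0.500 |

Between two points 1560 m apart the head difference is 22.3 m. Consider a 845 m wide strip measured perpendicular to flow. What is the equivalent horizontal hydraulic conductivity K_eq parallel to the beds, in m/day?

174

Flow is parallel to layering, so each bed carries its own Darcy discharge and the transmissivities add.
Σ(K_i·b_i) = 212×10.9 + 0.500×2.41 = 2312 m²/day.
Total thickness b = 13.31 m, so K_eq = Σ(K_i·b_i)/b = 173.7 m/day.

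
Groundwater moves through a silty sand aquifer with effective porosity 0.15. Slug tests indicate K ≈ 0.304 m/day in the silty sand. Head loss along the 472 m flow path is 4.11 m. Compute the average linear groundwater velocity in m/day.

Hydraulic gradient i = Δh / L = 4.11 / 472 = 0.008708.
Darcy flux q = K · i = 0.3040 × 0.008708 = 0.002647 m/day.
Seepage velocity v = q / n_e = 0.002647 / 0.15 = 0.01765 m/day.

0.0176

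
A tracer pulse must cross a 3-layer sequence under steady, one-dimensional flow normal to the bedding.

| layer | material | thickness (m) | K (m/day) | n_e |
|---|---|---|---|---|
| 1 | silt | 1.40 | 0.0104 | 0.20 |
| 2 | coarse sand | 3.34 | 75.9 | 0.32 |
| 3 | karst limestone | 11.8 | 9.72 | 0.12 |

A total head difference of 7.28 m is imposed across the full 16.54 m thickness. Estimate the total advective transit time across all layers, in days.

With flow normal to the layers, continuity requires the same specific discharge q through every layer.
Σ(b_i/K_i) = 1.40/0.0104 + 3.34/75.9 + 11.8/9.72 = 135.9 d.
q = Δh / Σ(b_i/K_i) = 7.28 / 135.9 = 0.05358 m/day.
In each layer the seepage velocity is v_i = q/n_i, so the layer transit time is t_i = b_i·n_i / q:
  layer 1 (silt): t_1 = 1.40 × 0.20 / 0.05358 = 5.226 d
  layer 2 (coarse sand): t_2 = 3.34 × 0.32 / 0.05358 = 19.95 d
  layer 3 (karst limestone): t_3 = 11.8 × 0.12 / 0.05358 = 26.43 d
Total t = Σ t_i = 51.60 days.

51.6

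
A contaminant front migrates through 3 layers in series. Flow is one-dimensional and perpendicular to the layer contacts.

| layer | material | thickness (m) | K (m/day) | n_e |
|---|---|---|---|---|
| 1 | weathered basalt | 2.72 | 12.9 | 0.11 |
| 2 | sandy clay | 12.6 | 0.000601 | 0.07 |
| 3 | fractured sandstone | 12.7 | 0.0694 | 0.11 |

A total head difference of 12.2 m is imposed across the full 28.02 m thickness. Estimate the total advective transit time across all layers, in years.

With flow normal to the layers, continuity requires the same specific discharge q through every layer.
Σ(b_i/K_i) = 2.72/12.9 + 12.6/0.000601 + 12.7/0.0694 = 21148 d.
q = Δh / Σ(b_i/K_i) = 12.2 / 21148 = 0.0005769 m/day.
In each layer the seepage velocity is v_i = q/n_i, so the layer transit time is t_i = b_i·n_i / q:
  layer 1 (weathered basalt): t_1 = 2.72 × 0.11 / 0.0005769 = 518.7 d
  layer 2 (sandy clay): t_2 = 12.6 × 0.07 / 0.0005769 = 1529 d
  layer 3 (fractured sandstone): t_3 = 12.7 × 0.11 / 0.0005769 = 2422 d
Total t = Σ t_i = 4469 days = 12.24 years.

12.2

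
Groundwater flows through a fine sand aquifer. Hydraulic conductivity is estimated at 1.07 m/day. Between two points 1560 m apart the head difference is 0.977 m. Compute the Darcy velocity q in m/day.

0.000670

Hydraulic gradient i = Δh / L = 0.977 / 1560 = 0.0006263.
Specific discharge q = K · i = 1.070 × 0.0006263 = 0.0006701 m/day.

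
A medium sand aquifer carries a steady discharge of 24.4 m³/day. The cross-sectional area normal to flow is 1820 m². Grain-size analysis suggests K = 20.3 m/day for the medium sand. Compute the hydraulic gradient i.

0.000660

From Q = K·A·i, i = Q / (K·A) = 24.4 / (20.30 × 1820) = 0.0006604.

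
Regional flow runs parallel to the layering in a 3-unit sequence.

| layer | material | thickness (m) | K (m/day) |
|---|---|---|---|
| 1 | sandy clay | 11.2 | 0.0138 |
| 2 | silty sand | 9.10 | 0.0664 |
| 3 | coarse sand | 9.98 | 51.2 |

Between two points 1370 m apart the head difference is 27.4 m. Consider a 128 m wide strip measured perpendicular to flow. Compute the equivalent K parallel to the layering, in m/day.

Flow is parallel to layering, so each bed carries its own Darcy discharge and the transmissivities add.
Σ(K_i·b_i) = 0.0138×11.2 + 0.0664×9.10 + 51.2×9.98 = 511.7 m²/day.
Total thickness b = 30.28 m, so K_eq = Σ(K_i·b_i)/b = 16.90 m/day.

16.9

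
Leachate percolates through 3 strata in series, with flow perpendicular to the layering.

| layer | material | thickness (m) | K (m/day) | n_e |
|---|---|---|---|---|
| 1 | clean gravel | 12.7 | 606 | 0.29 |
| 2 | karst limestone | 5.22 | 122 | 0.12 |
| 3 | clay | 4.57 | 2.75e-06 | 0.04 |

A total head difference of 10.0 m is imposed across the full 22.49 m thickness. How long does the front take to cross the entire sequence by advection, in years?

With flow normal to the layers, continuity requires the same specific discharge q through every layer.
Σ(b_i/K_i) = 12.7/606 + 5.22/122 + 4.57/2.75e-06 = 1.662e+06 d.
q = Δh / Σ(b_i/K_i) = 10.0 / 1.662e+06 = 6.018e-06 m/day.
In each layer the seepage velocity is v_i = q/n_i, so the layer transit time is t_i = b_i·n_i / q:
  layer 1 (clean gravel): t_1 = 12.7 × 0.29 / 6.018e-06 = 6.120e+05 d
  layer 2 (karst limestone): t_2 = 5.22 × 0.12 / 6.018e-06 = 1.041e+05 d
  layer 3 (clay): t_3 = 4.57 × 0.04 / 6.018e-06 = 30378 d
Total t = Σ t_i = 7.465e+05 days = 2044 years.

2040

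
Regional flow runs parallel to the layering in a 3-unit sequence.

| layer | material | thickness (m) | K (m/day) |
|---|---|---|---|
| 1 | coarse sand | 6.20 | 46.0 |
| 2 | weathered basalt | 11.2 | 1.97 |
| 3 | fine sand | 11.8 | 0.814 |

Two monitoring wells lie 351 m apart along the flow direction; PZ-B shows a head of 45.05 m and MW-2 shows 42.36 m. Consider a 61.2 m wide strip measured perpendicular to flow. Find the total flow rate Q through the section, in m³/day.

Flow is parallel to layering, so each bed carries its own Darcy discharge and the transmissivities add.
Σ(K_i·b_i) = 46.0×6.20 + 1.97×11.2 + 0.814×11.8 = 316.9 m²/day.
Hydraulic gradient i = (45.05 − 42.36) / 351 = 2.69 / 351 = 0.007664.
Q = Σ(K_i·b_i) · W · i = 316.9 × 61.2 × 0.007664 = 148.6 m³/day.

149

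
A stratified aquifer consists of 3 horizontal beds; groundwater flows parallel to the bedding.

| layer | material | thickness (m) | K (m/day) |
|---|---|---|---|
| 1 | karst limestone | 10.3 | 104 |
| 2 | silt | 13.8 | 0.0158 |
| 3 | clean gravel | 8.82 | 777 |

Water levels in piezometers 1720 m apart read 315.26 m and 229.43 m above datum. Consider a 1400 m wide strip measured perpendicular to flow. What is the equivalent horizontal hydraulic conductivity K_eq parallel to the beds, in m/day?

Flow is parallel to layering, so each bed carries its own Darcy discharge and the transmissivities add.
Σ(K_i·b_i) = 104×10.3 + 0.0158×13.8 + 777×8.82 = 7925 m²/day.
Total thickness b = 32.92 m, so K_eq = Σ(K_i·b_i)/b = 240.7 m/day.

241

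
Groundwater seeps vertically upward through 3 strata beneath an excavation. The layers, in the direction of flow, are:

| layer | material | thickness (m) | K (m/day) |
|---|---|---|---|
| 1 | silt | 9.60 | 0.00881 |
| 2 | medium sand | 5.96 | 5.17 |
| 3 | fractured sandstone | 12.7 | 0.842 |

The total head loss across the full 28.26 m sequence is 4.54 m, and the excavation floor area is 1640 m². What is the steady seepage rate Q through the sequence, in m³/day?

Flow is perpendicular to layering, so the layers act in series and the equivalent K is the thickness-weighted harmonic mean.
Total thickness L = 9.60 + 5.96 + 12.7 = 28.26 m.
Σ(b_i/K_i) = 9.60/0.00881 + 5.96/5.17 + 12.7/0.842 = 1106 d.
K_eq = L / Σ(b_i/K_i) = 28.26 / 1106 = 0.02555 m/day.
Q = K_eq · A · (Δh/L) = 0.02555 × 1640 × (4.54/28.26) = 6.733 m³/day.

6.73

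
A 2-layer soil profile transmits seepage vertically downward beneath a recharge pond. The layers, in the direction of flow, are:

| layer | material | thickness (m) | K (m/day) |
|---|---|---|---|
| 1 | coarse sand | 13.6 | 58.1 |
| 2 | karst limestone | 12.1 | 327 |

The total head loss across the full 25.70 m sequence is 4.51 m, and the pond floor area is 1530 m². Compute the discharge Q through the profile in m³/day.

25500

Flow is perpendicular to layering, so the layers act in series and the equivalent K is the thickness-weighted harmonic mean.
Total thickness L = 13.6 + 12.1 = 25.70 m.
Σ(b_i/K_i) = 13.6/58.1 + 12.1/327 = 0.2711 d.
K_eq = L / Σ(b_i/K_i) = 25.70 / 0.2711 = 94.81 m/day.
Q = K_eq · A · (Δh/L) = 94.81 × 1530 × (4.51/25.70) = 25455 m³/day.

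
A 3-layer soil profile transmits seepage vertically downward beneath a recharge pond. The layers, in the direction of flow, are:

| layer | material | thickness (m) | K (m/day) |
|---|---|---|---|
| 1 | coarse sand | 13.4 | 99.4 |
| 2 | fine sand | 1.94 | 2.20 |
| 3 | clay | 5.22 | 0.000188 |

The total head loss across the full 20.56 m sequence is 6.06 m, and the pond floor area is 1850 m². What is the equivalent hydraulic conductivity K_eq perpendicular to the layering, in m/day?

Flow is perpendicular to layering, so the layers act in series and the equivalent K is the thickness-weighted harmonic mean.
Total thickness L = 13.4 + 1.94 + 5.22 = 20.56 m.
Σ(b_i/K_i) = 13.4/99.4 + 1.94/2.20 + 5.22/0.000188 = 27767 d.
K_eq = L / Σ(b_i/K_i) = 20.56 / 27767 = 0.0007404 m/day.

0.000740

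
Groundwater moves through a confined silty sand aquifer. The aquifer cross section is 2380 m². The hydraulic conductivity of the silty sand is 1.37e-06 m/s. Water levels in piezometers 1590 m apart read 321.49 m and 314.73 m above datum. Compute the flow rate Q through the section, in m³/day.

Convert K: 1.37e-06 m/s × 86400 = 0.1184 m/day.
Hydraulic gradient i = (321.49 − 314.73) / 1590 = 6.76 / 1590 = 0.004252.
Darcy's law: Q = K · A · i = 0.1184 × 2380 × 0.004252 = 1.198 m³/day.

1.20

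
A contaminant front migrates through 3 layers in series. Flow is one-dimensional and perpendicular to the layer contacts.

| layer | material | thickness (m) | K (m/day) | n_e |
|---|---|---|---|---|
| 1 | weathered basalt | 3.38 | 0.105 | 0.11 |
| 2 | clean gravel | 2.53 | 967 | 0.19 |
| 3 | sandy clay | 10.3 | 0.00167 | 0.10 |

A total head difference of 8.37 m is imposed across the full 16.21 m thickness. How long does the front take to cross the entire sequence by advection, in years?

With flow normal to the layers, continuity requires the same specific discharge q through every layer.
Σ(b_i/K_i) = 3.38/0.105 + 2.53/967 + 10.3/0.00167 = 6200 d.
q = Δh / Σ(b_i/K_i) = 8.37 / 6200 = 0.001350 m/day.
In each layer the seepage velocity is v_i = q/n_i, so the layer transit time is t_i = b_i·n_i / q:
  layer 1 (weathered basalt): t_1 = 3.38 × 0.11 / 0.001350 = 275.4 d
  layer 2 (clean gravel): t_2 = 2.53 × 0.19 / 0.001350 = 356.1 d
  layer 3 (sandy clay): t_3 = 10.3 × 0.10 / 0.001350 = 762.9 d
Total t = Σ t_i = 1394 days = 3.818 years.

3.82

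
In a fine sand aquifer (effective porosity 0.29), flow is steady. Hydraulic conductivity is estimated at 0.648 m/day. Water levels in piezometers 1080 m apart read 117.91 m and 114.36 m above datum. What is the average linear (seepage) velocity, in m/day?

Hydraulic gradient i = (117.91 − 114.36) / 1080 = 3.55 / 1080 = 0.003287.
Darcy flux q = K · i = 0.6480 × 0.003287 = 0.002130 m/day.
Seepage velocity v = q / n_e = 0.002130 / 0.29 = 0.007345 m/day.

0.00734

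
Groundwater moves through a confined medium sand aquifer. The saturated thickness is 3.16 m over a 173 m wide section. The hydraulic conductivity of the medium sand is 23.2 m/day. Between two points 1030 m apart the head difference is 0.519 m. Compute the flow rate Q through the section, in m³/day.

6.39

Cross-sectional area A = 173 × 3.16 = 546.7 m².
Hydraulic gradient i = Δh / L = 0.519 / 1030 = 0.0005039.
Darcy's law: Q = K · A · i = 23.20 × 546.7 × 0.0005039 = 6.391 m³/day.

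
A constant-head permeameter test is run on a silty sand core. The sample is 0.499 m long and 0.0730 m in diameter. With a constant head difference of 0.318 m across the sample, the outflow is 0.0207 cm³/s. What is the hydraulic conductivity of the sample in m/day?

Cross-sectional area A = π·(d/2)² = π × (0.0730/2)² = 0.004185 m².
Convert discharge: 0.0207 cm³/s = 2.070e-08 m³/s.
Darcy's law rearranged: K = Q·L / (A·Δh) = 2.070e-08 × 0.499 / (0.004185 × 0.318) = 7.761e-06 m/s = 0.6705 m/day.

0.671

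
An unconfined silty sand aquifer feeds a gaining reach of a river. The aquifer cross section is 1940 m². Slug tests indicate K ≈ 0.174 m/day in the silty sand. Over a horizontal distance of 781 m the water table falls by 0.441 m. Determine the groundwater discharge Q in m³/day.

0.191

Hydraulic gradient i = Δh / L = 0.441 / 781 = 0.0005647.
Darcy's law: Q = K · A · i = 0.1740 × 1940 × 0.0005647 = 0.1906 m³/day.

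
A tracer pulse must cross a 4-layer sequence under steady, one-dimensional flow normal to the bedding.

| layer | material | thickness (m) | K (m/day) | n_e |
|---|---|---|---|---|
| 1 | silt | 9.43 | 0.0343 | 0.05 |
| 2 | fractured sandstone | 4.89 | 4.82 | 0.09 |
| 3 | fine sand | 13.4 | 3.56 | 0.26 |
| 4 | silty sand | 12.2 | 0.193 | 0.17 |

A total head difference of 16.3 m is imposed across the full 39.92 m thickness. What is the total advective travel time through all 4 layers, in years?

0.373

With flow normal to the layers, continuity requires the same specific discharge q through every layer.
Σ(b_i/K_i) = 9.43/0.0343 + 4.89/4.82 + 13.4/3.56 + 12.2/0.193 = 342.9 d.
q = Δh / Σ(b_i/K_i) = 16.3 / 342.9 = 0.04753 m/day.
In each layer the seepage velocity is v_i = q/n_i, so the layer transit time is t_i = b_i·n_i / q:
  layer 1 (silt): t_1 = 9.43 × 0.05 / 0.04753 = 9.919 d
  layer 2 (fractured sandstone): t_2 = 4.89 × 0.09 / 0.04753 = 9.259 d
  layer 3 (fine sand): t_3 = 13.4 × 0.26 / 0.04753 = 73.30 d
  layer 4 (silty sand): t_4 = 12.2 × 0.17 / 0.04753 = 43.63 d
Total t = Σ t_i = 136.1 days = 0.3726 years.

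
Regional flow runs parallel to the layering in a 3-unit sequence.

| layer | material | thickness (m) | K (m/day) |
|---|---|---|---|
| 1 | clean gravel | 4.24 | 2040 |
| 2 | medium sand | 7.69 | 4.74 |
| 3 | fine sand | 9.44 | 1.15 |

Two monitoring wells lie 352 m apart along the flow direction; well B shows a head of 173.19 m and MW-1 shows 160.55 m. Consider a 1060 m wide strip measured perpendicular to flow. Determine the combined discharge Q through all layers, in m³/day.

331000

Flow is parallel to layering, so each bed carries its own Darcy discharge and the transmissivities add.
Σ(K_i·b_i) = 2040×4.24 + 4.74×7.69 + 1.15×9.44 = 8697 m²/day.
Hydraulic gradient i = (173.19 − 160.55) / 352 = 12.64 / 352 = 0.03591.
Q = Σ(K_i·b_i) · W · i = 8697 × 1060 × 0.03591 = 3.310e+05 m³/day.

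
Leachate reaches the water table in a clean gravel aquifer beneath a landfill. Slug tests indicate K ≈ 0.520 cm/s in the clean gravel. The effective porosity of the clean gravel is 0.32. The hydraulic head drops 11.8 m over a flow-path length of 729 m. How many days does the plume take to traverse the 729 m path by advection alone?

Convert K: 0.520 cm/s × 864 = 449.3 m/day.
Hydraulic gradient i = Δh / L = 11.8 / 729 = 0.01619.
Darcy flux q = K · i = 449.3 × 0.01619 = 7.272 m/day.
Seepage velocity v = q / n_e = 7.272 / 0.32 = 22.73 m/day.
Travel time t = L / v = 729 / 22.73 = 32.08 days.

32.1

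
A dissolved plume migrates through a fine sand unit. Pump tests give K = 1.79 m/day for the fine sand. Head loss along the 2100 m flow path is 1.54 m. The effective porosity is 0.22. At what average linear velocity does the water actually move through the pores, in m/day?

Hydraulic gradient i = Δh / L = 1.54 / 2100 = 0.0007333.
Darcy flux q = K · i = 1.790 × 0.0007333 = 0.001313 m/day.
Seepage velocity v = q / n_e = 0.001313 / 0.22 = 0.005967 m/day.

0.00597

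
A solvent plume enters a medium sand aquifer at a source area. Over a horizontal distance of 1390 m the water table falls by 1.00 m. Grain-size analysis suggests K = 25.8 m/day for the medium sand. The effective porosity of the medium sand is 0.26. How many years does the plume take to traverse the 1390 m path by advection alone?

Hydraulic gradient i = Δh / L = 1.00 / 1390 = 0.0007194.
Darcy flux q = K · i = 25.80 × 0.0007194 = 0.01856 m/day.
Seepage velocity v = q / n_e = 0.01856 / 0.26 = 0.07139 m/day.
Travel time t = L / v = 1390 / 0.07139 = 19471 days = 53.31 years.

53.3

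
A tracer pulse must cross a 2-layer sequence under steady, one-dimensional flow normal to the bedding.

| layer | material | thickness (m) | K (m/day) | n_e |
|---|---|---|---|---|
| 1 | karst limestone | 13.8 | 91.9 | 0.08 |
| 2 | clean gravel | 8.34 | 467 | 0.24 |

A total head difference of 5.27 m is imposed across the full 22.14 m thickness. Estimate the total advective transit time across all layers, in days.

With flow normal to the layers, continuity requires the same specific discharge q through every layer.
Σ(b_i/K_i) = 13.8/91.9 + 8.34/467 = 0.1680 d.
q = Δh / Σ(b_i/K_i) = 5.27 / 0.1680 = 31.36 m/day.
In each layer the seepage velocity is v_i = q/n_i, so the layer transit time is t_i = b_i·n_i / q:
  layer 1 (karst limestone): t_1 = 13.8 × 0.08 / 31.36 = 0.03520 d
  layer 2 (clean gravel): t_2 = 8.34 × 0.24 / 31.36 = 0.06382 d
Total t = Σ t_i = 0.09901 days.

0.0990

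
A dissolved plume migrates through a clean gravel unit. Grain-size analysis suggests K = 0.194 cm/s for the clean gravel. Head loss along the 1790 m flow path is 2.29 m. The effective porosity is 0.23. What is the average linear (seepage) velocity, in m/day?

Convert K: 0.194 cm/s × 864 = 167.6 m/day.
Hydraulic gradient i = Δh / L = 2.29 / 1790 = 0.001279.
Darcy flux q = K · i = 167.6 × 0.001279 = 0.2144 m/day.
Seepage velocity v = q / n_e = 0.2144 / 0.23 = 0.9323 m/day.

0.932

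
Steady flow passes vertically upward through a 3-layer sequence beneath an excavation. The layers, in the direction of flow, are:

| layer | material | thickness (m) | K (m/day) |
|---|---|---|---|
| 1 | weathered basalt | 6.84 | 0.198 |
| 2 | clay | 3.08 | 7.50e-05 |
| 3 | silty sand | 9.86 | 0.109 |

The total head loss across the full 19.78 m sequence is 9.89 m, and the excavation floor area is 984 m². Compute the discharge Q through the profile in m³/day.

0.236

Flow is perpendicular to layering, so the layers act in series and the equivalent K is the thickness-weighted harmonic mean.
Total thickness L = 6.84 + 3.08 + 9.86 = 19.78 m.
Σ(b_i/K_i) = 6.84/0.198 + 3.08/7.50e-05 + 9.86/0.109 = 41192 d.
K_eq = L / Σ(b_i/K_i) = 19.78 / 41192 = 0.0004802 m/day.
Q = K_eq · A · (Δh/L) = 0.0004802 × 984 × (9.89/19.78) = 0.2363 m³/day.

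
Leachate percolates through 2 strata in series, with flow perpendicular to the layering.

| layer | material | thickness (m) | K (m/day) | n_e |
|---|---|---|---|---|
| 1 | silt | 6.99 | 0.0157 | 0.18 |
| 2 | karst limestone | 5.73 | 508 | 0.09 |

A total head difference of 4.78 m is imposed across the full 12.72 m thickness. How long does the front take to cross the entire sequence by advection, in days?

With flow normal to the layers, continuity requires the same specific discharge q through every layer.
Σ(b_i/K_i) = 6.99/0.0157 + 5.73/508 = 445.2 d.
q = Δh / Σ(b_i/K_i) = 4.78 / 445.2 = 0.01074 m/day.
In each layer the seepage velocity is v_i = q/n_i, so the layer transit time is t_i = b_i·n_i / q:
  layer 1 (silt): t_1 = 6.99 × 0.18 / 0.01074 = 117.2 d
  layer 2 (karst limestone): t_2 = 5.73 × 0.09 / 0.01074 = 48.03 d
Total t = Σ t_i = 165.2 days.

165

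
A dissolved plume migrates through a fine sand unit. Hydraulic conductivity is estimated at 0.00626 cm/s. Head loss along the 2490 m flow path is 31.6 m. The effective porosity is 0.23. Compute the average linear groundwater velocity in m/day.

0.298

Convert K: 0.00626 cm/s × 864 = 5.409 m/day.
Hydraulic gradient i = Δh / L = 31.6 / 2490 = 0.01269.
Darcy flux q = K · i = 5.409 × 0.01269 = 0.06864 m/day.
Seepage velocity v = q / n_e = 0.06864 / 0.23 = 0.2984 m/day.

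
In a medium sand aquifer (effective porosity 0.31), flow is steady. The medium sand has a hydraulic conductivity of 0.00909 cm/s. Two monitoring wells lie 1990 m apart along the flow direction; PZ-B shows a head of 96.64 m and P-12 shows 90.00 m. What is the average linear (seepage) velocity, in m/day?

Convert K: 0.00909 cm/s × 864 = 7.854 m/day.
Hydraulic gradient i = (96.64 − 90.00) / 1990 = 6.64 / 1990 = 0.003337.
Darcy flux q = K · i = 7.854 × 0.003337 = 0.02621 m/day.
Seepage velocity v = q / n_e = 0.02621 / 0.31 = 0.08453 m/day.

0.0845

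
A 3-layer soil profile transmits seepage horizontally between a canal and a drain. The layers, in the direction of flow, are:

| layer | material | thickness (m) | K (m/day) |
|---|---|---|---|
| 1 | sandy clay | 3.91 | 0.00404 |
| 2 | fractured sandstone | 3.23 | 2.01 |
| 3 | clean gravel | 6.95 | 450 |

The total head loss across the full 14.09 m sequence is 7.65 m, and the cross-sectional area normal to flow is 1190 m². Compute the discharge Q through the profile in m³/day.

Flow is perpendicular to layering, so the layers act in series and the equivalent K is the thickness-weighted harmonic mean.
Total thickness L = 3.91 + 3.23 + 6.95 = 14.09 m.
Σ(b_i/K_i) = 3.91/0.00404 + 3.23/2.01 + 6.95/450 = 969.4 d.
K_eq = L / Σ(b_i/K_i) = 14.09 / 969.4 = 0.01453 m/day.
Q = K_eq · A · (Δh/L) = 0.01453 × 1190 × (7.65/14.09) = 9.390 m³/day.

9.39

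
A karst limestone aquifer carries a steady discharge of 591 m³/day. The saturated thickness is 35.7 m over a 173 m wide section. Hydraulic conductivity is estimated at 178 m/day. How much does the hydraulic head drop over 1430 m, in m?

Cross-sectional area A = 173 × 35.7 = 6176 m².
From Q = K·A·i, i = Q / (K·A) = 591 / (178.0 × 6176) = 0.0005376.
Head loss Δh = i · L = 0.0005376 × 1430 = 0.7688 m.

0.769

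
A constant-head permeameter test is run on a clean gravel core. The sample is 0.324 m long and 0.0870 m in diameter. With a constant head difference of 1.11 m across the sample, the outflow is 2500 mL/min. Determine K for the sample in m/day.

Cross-sectional area A = π·(d/2)² = π × (0.0870/2)² = 0.005945 m².
Convert discharge: 2500 mL/min = 4.167e-05 m³/s.
Darcy's law rearranged: K = Q·L / (A·Δh) = 4.167e-05 × 0.324 / (0.005945 × 1.11) = 0.002046 m/s = 176.8 m/day.

177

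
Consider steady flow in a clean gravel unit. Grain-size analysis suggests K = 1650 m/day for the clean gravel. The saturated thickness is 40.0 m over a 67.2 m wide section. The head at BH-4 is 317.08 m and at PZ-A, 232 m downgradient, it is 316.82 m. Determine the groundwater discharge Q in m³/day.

Cross-sectional area A = 67.2 × 40.0 = 2688 m².
Hydraulic gradient i = (317.08 − 316.82) / 232 = 0.26 / 232 = 0.001121.
Darcy's law: Q = K · A · i = 1650 × 2688 × 0.001121 = 4970 m³/day.

4970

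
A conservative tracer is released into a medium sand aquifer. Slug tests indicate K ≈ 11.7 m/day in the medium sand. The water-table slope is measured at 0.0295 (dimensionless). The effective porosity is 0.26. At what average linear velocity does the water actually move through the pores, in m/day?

Hydraulic gradient i = 0.0295.
Darcy flux q = K · i = 11.70 × 0.02950 = 0.3451 m/day.
Seepage velocity v = q / n_e = 0.3451 / 0.26 = 1.327 m/day.

1.33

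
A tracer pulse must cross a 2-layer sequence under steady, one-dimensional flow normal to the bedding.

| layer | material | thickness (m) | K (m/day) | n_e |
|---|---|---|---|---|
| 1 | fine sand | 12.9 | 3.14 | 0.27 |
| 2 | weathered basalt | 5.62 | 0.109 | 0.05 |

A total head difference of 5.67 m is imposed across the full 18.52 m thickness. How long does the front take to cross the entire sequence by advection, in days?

With flow normal to the layers, continuity requires the same specific discharge q through every layer.
Σ(b_i/K_i) = 12.9/3.14 + 5.62/0.109 = 55.67 d.
q = Δh / Σ(b_i/K_i) = 5.67 / 55.67 = 0.1019 m/day.
In each layer the seepage velocity is v_i = q/n_i, so the layer transit time is t_i = b_i·n_i / q:
  layer 1 (fine sand): t_1 = 12.9 × 0.27 / 0.1019 = 34.20 d
  layer 2 (weathered basalt): t_2 = 5.62 × 0.05 / 0.1019 = 2.759 d
Total t = Σ t_i = 36.95 days.

37.0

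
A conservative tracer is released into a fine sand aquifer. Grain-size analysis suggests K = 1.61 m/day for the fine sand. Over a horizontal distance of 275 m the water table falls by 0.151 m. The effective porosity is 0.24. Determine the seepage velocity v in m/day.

Hydraulic gradient i = Δh / L = 0.151 / 275 = 0.0005491.
Darcy flux q = K · i = 1.610 × 0.0005491 = 0.0008840 m/day.
Seepage velocity v = q / n_e = 0.0008840 / 0.24 = 0.003683 m/day.

0.00368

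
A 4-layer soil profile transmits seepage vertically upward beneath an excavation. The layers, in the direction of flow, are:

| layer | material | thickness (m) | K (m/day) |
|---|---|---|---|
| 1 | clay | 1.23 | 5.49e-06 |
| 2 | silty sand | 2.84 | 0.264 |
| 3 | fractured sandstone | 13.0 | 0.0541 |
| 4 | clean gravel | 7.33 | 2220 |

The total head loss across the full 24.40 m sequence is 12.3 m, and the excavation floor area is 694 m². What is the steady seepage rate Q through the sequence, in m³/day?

Flow is perpendicular to layering, so the layers act in series and the equivalent K is the thickness-weighted harmonic mean.
Total thickness L = 1.23 + 2.84 + 13.0 + 7.33 = 24.40 m.
Σ(b_i/K_i) = 1.23/5.49e-06 + 2.84/0.264 + 13.0/0.0541 + 7.33/2220 = 2.243e+05 d.
K_eq = L / Σ(b_i/K_i) = 24.40 / 2.243e+05 = 0.0001088 m/day.
Q = K_eq · A · (Δh/L) = 0.0001088 × 694 × (12.3/24.40) = 0.03806 m³/day.

0.0381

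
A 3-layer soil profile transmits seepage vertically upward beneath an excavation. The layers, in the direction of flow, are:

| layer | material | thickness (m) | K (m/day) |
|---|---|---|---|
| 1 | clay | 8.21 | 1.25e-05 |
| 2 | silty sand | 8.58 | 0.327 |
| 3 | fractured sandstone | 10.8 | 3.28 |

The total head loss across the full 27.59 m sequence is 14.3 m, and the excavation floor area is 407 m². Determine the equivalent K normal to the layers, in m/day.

4.20e-05

Flow is perpendicular to layering, so the layers act in series and the equivalent K is the thickness-weighted harmonic mean.
Total thickness L = 8.21 + 8.58 + 10.8 = 27.59 m.
Σ(b_i/K_i) = 8.21/1.25e-05 + 8.58/0.327 + 10.8/3.28 = 6.568e+05 d.
K_eq = L / Σ(b_i/K_i) = 27.59 / 6.568e+05 = 4.200e-05 m/day.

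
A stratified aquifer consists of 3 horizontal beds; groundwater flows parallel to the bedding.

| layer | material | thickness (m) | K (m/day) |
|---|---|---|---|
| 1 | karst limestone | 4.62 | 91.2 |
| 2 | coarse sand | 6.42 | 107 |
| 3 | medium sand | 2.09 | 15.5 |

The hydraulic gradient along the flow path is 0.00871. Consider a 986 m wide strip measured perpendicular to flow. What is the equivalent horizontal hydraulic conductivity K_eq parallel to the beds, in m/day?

Flow is parallel to layering, so each bed carries its own Darcy discharge and the transmissivities add.
Σ(K_i·b_i) = 91.2×4.62 + 107×6.42 + 15.5×2.09 = 1141 m²/day.
Total thickness b = 13.13 m, so K_eq = Σ(K_i·b_i)/b = 86.88 m/day.

86.9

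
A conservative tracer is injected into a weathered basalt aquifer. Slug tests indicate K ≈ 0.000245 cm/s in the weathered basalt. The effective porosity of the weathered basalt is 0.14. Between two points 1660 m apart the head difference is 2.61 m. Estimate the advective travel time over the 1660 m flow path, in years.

Convert K: 0.000245 cm/s × 864 = 0.2117 m/day.
Hydraulic gradient i = Δh / L = 2.61 / 1660 = 0.001572.
Darcy flux q = K · i = 0.2117 × 0.001572 = 0.0003328 m/day.
Seepage velocity v = q / n_e = 0.0003328 / 0.14 = 0.002377 m/day.
Travel time t = L / v = 1660 / 0.002377 = 6.983e+05 days = 1912 years.

1910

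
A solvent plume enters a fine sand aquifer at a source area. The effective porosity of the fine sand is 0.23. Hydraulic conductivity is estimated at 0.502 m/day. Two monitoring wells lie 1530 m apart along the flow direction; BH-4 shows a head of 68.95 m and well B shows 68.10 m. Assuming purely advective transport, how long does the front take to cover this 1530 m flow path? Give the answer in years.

Hydraulic gradient i = (68.95 − 68.10) / 1530 = 0.85 / 1530 = 0.0005556.
Darcy flux q = K · i = 0.5020 × 0.0005556 = 0.0002789 m/day.
Seepage velocity v = q / n_e = 0.0002789 / 0.23 = 0.001213 m/day.
Travel time t = L / v = 1530 / 0.001213 = 1.262e+06 days = 3455 years.

3450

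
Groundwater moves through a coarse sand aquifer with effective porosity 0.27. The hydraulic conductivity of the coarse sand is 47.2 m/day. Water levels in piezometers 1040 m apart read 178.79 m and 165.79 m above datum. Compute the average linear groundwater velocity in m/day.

2.19

Hydraulic gradient i = (178.79 − 165.79) / 1040 = 13 / 1040 = 0.01250.
Darcy flux q = K · i = 47.20 × 0.01250 = 0.5900 m/day.
Seepage velocity v = q / n_e = 0.5900 / 0.27 = 2.185 m/day.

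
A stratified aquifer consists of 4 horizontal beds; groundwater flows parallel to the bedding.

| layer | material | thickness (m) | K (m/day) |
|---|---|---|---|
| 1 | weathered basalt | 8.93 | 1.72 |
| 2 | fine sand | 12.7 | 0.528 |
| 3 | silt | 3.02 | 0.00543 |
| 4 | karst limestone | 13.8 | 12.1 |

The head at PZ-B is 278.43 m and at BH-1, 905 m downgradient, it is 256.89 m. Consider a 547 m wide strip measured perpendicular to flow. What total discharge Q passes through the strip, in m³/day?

Flow is parallel to layering, so each bed carries its own Darcy discharge and the transmissivities add.
Σ(K_i·b_i) = 1.72×8.93 + 0.528×12.7 + 0.00543×3.02 + 12.1×13.8 = 189.1 m²/day.
Hydraulic gradient i = (278.43 − 256.89) / 905 = 21.54 / 905 = 0.02380.
Q = Σ(K_i·b_i) · W · i = 189.1 × 547 × 0.02380 = 2461 m³/day.

2460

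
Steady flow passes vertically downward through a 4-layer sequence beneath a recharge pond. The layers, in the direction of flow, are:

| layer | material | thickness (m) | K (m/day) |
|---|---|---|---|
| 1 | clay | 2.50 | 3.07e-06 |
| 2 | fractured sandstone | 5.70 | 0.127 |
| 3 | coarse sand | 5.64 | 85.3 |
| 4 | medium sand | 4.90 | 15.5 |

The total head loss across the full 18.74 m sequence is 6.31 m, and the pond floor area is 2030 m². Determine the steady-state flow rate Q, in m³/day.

0.0157

Flow is perpendicular to layering, so the layers act in series and the equivalent K is the thickness-weighted harmonic mean.
Total thickness L = 2.50 + 5.70 + 5.64 + 4.90 = 18.74 m.
Σ(b_i/K_i) = 2.50/3.07e-06 + 5.70/0.127 + 5.64/85.3 + 4.90/15.5 = 8.144e+05 d.
K_eq = L / Σ(b_i/K_i) = 18.74 / 8.144e+05 = 2.301e-05 m/day.
Q = K_eq · A · (Δh/L) = 2.301e-05 × 2030 × (6.31/18.74) = 0.01573 m³/day.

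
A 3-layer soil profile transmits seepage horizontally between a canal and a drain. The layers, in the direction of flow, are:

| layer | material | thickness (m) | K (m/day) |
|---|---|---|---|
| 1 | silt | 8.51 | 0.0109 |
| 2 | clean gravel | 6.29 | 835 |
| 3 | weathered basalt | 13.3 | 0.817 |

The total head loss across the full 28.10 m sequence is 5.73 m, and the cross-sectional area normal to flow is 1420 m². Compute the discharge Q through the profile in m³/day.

Flow is perpendicular to layering, so the layers act in series and the equivalent K is the thickness-weighted harmonic mean.
Total thickness L = 8.51 + 6.29 + 13.3 = 28.10 m.
Σ(b_i/K_i) = 8.51/0.0109 + 6.29/835 + 13.3/0.817 = 797.0 d.
K_eq = L / Σ(b_i/K_i) = 28.10 / 797.0 = 0.03526 m/day.
Q = K_eq · A · (Δh/L) = 0.03526 × 1420 × (5.73/28.10) = 10.21 m³/day.

10.2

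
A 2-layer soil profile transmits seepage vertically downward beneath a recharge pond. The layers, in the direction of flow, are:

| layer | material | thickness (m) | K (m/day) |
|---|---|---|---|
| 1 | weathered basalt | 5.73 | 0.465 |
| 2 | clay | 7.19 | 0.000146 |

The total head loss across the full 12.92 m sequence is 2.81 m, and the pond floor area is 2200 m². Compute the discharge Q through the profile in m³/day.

Flow is perpendicular to layering, so the layers act in series and the equivalent K is the thickness-weighted harmonic mean.
Total thickness L = 5.73 + 7.19 = 12.92 m.
Σ(b_i/K_i) = 5.73/0.465 + 7.19/0.000146 = 49259 d.
K_eq = L / Σ(b_i/K_i) = 12.92 / 49259 = 0.0002623 m/day.
Q = K_eq · A · (Δh/L) = 0.0002623 × 2200 × (2.81/12.92) = 0.1255 m³/day.

0.126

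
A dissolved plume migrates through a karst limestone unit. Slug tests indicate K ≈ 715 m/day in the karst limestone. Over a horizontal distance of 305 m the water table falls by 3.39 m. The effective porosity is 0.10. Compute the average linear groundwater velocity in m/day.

79.5

Hydraulic gradient i = Δh / L = 3.39 / 305 = 0.01111.
Darcy flux q = K · i = 715.0 × 0.01111 = 7.947 m/day.
Seepage velocity v = q / n_e = 7.947 / 0.10 = 79.47 m/day.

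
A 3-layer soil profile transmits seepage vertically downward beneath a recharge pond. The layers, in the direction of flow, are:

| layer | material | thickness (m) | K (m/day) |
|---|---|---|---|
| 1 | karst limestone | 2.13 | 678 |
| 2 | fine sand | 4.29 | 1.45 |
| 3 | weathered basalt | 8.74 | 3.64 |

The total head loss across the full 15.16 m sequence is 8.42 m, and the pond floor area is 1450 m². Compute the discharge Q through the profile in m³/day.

2280

Flow is perpendicular to layering, so the layers act in series and the equivalent K is the thickness-weighted harmonic mean.
Total thickness L = 2.13 + 4.29 + 8.74 = 15.16 m.
Σ(b_i/K_i) = 2.13/678 + 4.29/1.45 + 8.74/3.64 = 5.363 d.
K_eq = L / Σ(b_i/K_i) = 15.16 / 5.363 = 2.827 m/day.
Q = K_eq · A · (Δh/L) = 2.827 × 1450 × (8.42/15.16) = 2277 m³/day.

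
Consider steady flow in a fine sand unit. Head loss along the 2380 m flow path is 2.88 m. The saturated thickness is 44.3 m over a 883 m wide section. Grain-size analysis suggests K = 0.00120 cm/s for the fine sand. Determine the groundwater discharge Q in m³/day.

Convert K: 0.00120 cm/s × 864 = 1.037 m/day.
Cross-sectional area A = 883 × 44.3 = 39117 m².
Hydraulic gradient i = Δh / L = 2.88 / 2380 = 0.001210.
Darcy's law: Q = K · A · i = 1.037 × 39117 × 0.001210 = 49.08 m³/day.

49.1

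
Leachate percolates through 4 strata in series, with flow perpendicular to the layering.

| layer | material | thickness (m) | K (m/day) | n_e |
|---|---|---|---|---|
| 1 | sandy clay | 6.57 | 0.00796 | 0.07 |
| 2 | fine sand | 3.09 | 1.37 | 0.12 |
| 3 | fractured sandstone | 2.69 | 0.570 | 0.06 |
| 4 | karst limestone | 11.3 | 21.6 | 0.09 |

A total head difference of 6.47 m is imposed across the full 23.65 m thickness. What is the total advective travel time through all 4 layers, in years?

With flow normal to the layers, continuity requires the same specific discharge q through every layer.
Σ(b_i/K_i) = 6.57/0.00796 + 3.09/1.37 + 2.69/0.570 + 11.3/21.6 = 832.9 d.
q = Δh / Σ(b_i/K_i) = 6.47 / 832.9 = 0.007768 m/day.
In each layer the seepage velocity is v_i = q/n_i, so the layer transit time is t_i = b_i·n_i / q:
  layer 1 (sandy clay): t_1 = 6.57 × 0.07 / 0.007768 = 59.20 d
  layer 2 (fine sand): t_2 = 3.09 × 0.12 / 0.007768 = 47.73 d
  layer 3 (fractured sandstone): t_3 = 2.69 × 0.06 / 0.007768 = 20.78 d
  layer 4 (karst limestone): t_4 = 11.3 × 0.09 / 0.007768 = 130.9 d
Total t = Σ t_i = 258.6 days = 0.7081 years.

0.708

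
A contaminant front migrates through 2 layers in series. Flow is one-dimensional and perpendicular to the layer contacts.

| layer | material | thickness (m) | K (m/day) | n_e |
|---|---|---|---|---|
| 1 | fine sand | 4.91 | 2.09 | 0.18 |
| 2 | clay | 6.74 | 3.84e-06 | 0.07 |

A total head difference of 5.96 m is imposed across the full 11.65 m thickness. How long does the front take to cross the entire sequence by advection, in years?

1090

With flow normal to the layers, continuity requires the same specific discharge q through every layer.
Σ(b_i/K_i) = 4.91/2.09 + 6.74/3.84e-06 = 1.755e+06 d.
q = Δh / Σ(b_i/K_i) = 5.96 / 1.755e+06 = 3.396e-06 m/day.
In each layer the seepage velocity is v_i = q/n_i, so the layer transit time is t_i = b_i·n_i / q:
  layer 1 (fine sand): t_1 = 4.91 × 0.18 / 3.396e-06 = 2.603e+05 d
  layer 2 (clay): t_2 = 6.74 × 0.07 / 3.396e-06 = 1.389e+05 d
Total t = Σ t_i = 3.992e+05 days = 1093 years.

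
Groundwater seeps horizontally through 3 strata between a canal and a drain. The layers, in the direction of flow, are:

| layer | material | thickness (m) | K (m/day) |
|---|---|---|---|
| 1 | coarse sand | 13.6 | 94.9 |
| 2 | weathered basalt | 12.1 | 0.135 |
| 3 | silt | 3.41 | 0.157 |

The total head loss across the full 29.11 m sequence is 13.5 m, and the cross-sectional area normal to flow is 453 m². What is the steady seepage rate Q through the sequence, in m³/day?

Flow is perpendicular to layering, so the layers act in series and the equivalent K is the thickness-weighted harmonic mean.
Total thickness L = 13.6 + 12.1 + 3.41 = 29.11 m.
Σ(b_i/K_i) = 13.6/94.9 + 12.1/0.135 + 3.41/0.157 = 111.5 d.
K_eq = L / Σ(b_i/K_i) = 29.11 / 111.5 = 0.2611 m/day.
Q = K_eq · A · (Δh/L) = 0.2611 × 453 × (13.5/29.11) = 54.85 m³/day.

54.9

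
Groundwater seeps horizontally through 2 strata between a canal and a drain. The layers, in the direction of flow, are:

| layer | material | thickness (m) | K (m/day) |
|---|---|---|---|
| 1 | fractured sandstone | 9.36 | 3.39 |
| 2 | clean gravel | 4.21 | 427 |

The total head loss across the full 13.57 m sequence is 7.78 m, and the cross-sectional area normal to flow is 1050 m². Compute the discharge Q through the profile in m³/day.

Flow is perpendicular to layering, so the layers act in series and the equivalent K is the thickness-weighted harmonic mean.
Total thickness L = 9.36 + 4.21 = 13.57 m.
Σ(b_i/K_i) = 9.36/3.39 + 4.21/427 = 2.771 d.
K_eq = L / Σ(b_i/K_i) = 13.57 / 2.771 = 4.897 m/day.
Q = K_eq · A · (Δh/L) = 4.897 × 1050 × (7.78/13.57) = 2948 m³/day.

2950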